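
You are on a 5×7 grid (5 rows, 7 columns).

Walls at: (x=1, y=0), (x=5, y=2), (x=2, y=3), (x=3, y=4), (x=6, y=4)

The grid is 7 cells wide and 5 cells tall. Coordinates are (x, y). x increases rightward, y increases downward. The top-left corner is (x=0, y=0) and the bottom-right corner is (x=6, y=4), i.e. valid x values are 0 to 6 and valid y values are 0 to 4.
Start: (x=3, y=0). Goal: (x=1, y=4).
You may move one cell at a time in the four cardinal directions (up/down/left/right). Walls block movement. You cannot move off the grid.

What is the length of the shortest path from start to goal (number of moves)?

BFS from (x=3, y=0) until reaching (x=1, y=4):
  Distance 0: (x=3, y=0)
  Distance 1: (x=2, y=0), (x=4, y=0), (x=3, y=1)
  Distance 2: (x=5, y=0), (x=2, y=1), (x=4, y=1), (x=3, y=2)
  Distance 3: (x=6, y=0), (x=1, y=1), (x=5, y=1), (x=2, y=2), (x=4, y=2), (x=3, y=3)
  Distance 4: (x=0, y=1), (x=6, y=1), (x=1, y=2), (x=4, y=3)
  Distance 5: (x=0, y=0), (x=0, y=2), (x=6, y=2), (x=1, y=3), (x=5, y=3), (x=4, y=4)
  Distance 6: (x=0, y=3), (x=6, y=3), (x=1, y=4), (x=5, y=4)  <- goal reached here
One shortest path (6 moves): (x=3, y=0) -> (x=2, y=0) -> (x=2, y=1) -> (x=1, y=1) -> (x=1, y=2) -> (x=1, y=3) -> (x=1, y=4)

Answer: Shortest path length: 6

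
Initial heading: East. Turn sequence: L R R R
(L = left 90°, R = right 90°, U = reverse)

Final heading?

Answer: Final heading: West

Derivation:
Start: East
  L (left (90° counter-clockwise)) -> North
  R (right (90° clockwise)) -> East
  R (right (90° clockwise)) -> South
  R (right (90° clockwise)) -> West
Final: West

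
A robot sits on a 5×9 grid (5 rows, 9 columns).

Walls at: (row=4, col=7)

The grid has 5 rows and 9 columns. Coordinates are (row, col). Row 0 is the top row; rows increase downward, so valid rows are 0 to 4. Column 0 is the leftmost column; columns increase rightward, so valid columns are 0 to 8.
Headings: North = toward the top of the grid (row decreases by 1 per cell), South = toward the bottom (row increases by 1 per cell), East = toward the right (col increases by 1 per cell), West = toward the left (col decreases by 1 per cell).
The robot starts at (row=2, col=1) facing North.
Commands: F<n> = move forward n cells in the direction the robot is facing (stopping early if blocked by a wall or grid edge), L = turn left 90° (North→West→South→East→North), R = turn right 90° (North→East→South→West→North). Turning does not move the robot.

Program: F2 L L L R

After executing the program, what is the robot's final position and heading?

Start: (row=2, col=1), facing North
  F2: move forward 2, now at (row=0, col=1)
  L: turn left, now facing West
  L: turn left, now facing South
  L: turn left, now facing East
  R: turn right, now facing South
Final: (row=0, col=1), facing South

Answer: Final position: (row=0, col=1), facing South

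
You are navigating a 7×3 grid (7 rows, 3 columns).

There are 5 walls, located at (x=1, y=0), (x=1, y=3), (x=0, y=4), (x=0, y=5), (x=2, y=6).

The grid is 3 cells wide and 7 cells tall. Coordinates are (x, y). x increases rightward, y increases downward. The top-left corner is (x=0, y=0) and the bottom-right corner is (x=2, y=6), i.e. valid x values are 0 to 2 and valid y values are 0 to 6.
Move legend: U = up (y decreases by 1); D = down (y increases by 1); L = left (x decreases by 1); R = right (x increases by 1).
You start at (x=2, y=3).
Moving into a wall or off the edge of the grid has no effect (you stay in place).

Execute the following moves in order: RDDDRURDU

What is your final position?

Answer: Final position: (x=2, y=4)

Derivation:
Start: (x=2, y=3)
  R (right): blocked, stay at (x=2, y=3)
  D (down): (x=2, y=3) -> (x=2, y=4)
  D (down): (x=2, y=4) -> (x=2, y=5)
  D (down): blocked, stay at (x=2, y=5)
  R (right): blocked, stay at (x=2, y=5)
  U (up): (x=2, y=5) -> (x=2, y=4)
  R (right): blocked, stay at (x=2, y=4)
  D (down): (x=2, y=4) -> (x=2, y=5)
  U (up): (x=2, y=5) -> (x=2, y=4)
Final: (x=2, y=4)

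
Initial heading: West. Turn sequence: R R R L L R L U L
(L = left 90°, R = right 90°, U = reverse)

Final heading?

Answer: Final heading: East

Derivation:
Start: West
  R (right (90° clockwise)) -> North
  R (right (90° clockwise)) -> East
  R (right (90° clockwise)) -> South
  L (left (90° counter-clockwise)) -> East
  L (left (90° counter-clockwise)) -> North
  R (right (90° clockwise)) -> East
  L (left (90° counter-clockwise)) -> North
  U (U-turn (180°)) -> South
  L (left (90° counter-clockwise)) -> East
Final: East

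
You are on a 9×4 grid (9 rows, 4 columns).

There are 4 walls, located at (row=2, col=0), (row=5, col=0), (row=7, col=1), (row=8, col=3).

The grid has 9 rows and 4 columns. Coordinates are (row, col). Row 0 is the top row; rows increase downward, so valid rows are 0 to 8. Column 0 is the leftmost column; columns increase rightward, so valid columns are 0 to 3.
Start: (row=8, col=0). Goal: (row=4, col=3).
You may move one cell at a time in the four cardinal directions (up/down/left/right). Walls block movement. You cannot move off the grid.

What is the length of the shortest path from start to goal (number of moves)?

BFS from (row=8, col=0) until reaching (row=4, col=3):
  Distance 0: (row=8, col=0)
  Distance 1: (row=7, col=0), (row=8, col=1)
  Distance 2: (row=6, col=0), (row=8, col=2)
  Distance 3: (row=6, col=1), (row=7, col=2)
  Distance 4: (row=5, col=1), (row=6, col=2), (row=7, col=3)
  Distance 5: (row=4, col=1), (row=5, col=2), (row=6, col=3)
  Distance 6: (row=3, col=1), (row=4, col=0), (row=4, col=2), (row=5, col=3)
  Distance 7: (row=2, col=1), (row=3, col=0), (row=3, col=2), (row=4, col=3)  <- goal reached here
One shortest path (7 moves): (row=8, col=0) -> (row=8, col=1) -> (row=8, col=2) -> (row=7, col=2) -> (row=7, col=3) -> (row=6, col=3) -> (row=5, col=3) -> (row=4, col=3)

Answer: Shortest path length: 7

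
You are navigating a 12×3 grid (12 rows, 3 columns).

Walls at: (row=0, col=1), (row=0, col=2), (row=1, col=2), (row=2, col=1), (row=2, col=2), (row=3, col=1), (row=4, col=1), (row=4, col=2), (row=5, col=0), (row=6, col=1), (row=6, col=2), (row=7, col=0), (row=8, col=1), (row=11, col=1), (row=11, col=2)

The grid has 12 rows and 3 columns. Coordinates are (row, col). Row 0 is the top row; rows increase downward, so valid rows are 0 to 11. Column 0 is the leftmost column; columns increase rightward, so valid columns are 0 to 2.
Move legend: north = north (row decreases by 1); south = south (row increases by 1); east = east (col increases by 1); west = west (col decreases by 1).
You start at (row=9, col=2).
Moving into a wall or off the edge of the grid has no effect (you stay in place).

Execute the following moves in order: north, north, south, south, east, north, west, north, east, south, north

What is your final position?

Answer: Final position: (row=7, col=2)

Derivation:
Start: (row=9, col=2)
  north (north): (row=9, col=2) -> (row=8, col=2)
  north (north): (row=8, col=2) -> (row=7, col=2)
  south (south): (row=7, col=2) -> (row=8, col=2)
  south (south): (row=8, col=2) -> (row=9, col=2)
  east (east): blocked, stay at (row=9, col=2)
  north (north): (row=9, col=2) -> (row=8, col=2)
  west (west): blocked, stay at (row=8, col=2)
  north (north): (row=8, col=2) -> (row=7, col=2)
  east (east): blocked, stay at (row=7, col=2)
  south (south): (row=7, col=2) -> (row=8, col=2)
  north (north): (row=8, col=2) -> (row=7, col=2)
Final: (row=7, col=2)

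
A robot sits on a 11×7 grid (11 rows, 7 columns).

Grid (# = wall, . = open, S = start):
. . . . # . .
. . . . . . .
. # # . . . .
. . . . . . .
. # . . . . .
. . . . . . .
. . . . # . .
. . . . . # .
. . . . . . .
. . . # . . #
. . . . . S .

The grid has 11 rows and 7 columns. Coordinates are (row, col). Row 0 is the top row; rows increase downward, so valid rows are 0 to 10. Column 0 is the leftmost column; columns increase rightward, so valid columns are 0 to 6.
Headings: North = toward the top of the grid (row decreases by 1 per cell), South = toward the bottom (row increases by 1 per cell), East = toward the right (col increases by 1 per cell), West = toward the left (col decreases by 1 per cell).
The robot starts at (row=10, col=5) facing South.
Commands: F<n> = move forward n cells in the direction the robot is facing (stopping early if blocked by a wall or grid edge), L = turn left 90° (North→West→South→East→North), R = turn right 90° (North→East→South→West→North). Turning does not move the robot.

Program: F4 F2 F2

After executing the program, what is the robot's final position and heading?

Answer: Final position: (row=10, col=5), facing South

Derivation:
Start: (row=10, col=5), facing South
  F4: move forward 0/4 (blocked), now at (row=10, col=5)
  F2: move forward 0/2 (blocked), now at (row=10, col=5)
  F2: move forward 0/2 (blocked), now at (row=10, col=5)
Final: (row=10, col=5), facing South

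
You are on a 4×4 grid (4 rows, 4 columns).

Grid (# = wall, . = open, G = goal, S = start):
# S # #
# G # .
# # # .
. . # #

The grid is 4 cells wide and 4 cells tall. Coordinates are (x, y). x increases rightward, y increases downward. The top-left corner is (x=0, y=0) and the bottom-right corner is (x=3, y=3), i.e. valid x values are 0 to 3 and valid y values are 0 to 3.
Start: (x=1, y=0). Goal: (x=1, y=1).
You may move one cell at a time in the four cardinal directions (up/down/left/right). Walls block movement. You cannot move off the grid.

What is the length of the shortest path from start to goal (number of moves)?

Answer: Shortest path length: 1

Derivation:
BFS from (x=1, y=0) until reaching (x=1, y=1):
  Distance 0: (x=1, y=0)
  Distance 1: (x=1, y=1)  <- goal reached here
One shortest path (1 moves): (x=1, y=0) -> (x=1, y=1)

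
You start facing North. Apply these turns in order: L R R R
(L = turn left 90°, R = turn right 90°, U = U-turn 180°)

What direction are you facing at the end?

Start: North
  L (left (90° counter-clockwise)) -> West
  R (right (90° clockwise)) -> North
  R (right (90° clockwise)) -> East
  R (right (90° clockwise)) -> South
Final: South

Answer: Final heading: South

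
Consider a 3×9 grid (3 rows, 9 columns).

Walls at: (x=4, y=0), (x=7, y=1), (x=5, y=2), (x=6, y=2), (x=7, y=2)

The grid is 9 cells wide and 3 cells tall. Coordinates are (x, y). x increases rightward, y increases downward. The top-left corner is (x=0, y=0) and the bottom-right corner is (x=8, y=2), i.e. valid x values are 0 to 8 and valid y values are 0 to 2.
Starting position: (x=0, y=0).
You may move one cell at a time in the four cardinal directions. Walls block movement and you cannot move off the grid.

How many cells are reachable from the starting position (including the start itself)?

BFS flood-fill from (x=0, y=0):
  Distance 0: (x=0, y=0)
  Distance 1: (x=1, y=0), (x=0, y=1)
  Distance 2: (x=2, y=0), (x=1, y=1), (x=0, y=2)
  Distance 3: (x=3, y=0), (x=2, y=1), (x=1, y=2)
  Distance 4: (x=3, y=1), (x=2, y=2)
  Distance 5: (x=4, y=1), (x=3, y=2)
  Distance 6: (x=5, y=1), (x=4, y=2)
  Distance 7: (x=5, y=0), (x=6, y=1)
  Distance 8: (x=6, y=0)
  Distance 9: (x=7, y=0)
  Distance 10: (x=8, y=0)
  Distance 11: (x=8, y=1)
  Distance 12: (x=8, y=2)
Total reachable: 22 (grid has 22 open cells total)

Answer: Reachable cells: 22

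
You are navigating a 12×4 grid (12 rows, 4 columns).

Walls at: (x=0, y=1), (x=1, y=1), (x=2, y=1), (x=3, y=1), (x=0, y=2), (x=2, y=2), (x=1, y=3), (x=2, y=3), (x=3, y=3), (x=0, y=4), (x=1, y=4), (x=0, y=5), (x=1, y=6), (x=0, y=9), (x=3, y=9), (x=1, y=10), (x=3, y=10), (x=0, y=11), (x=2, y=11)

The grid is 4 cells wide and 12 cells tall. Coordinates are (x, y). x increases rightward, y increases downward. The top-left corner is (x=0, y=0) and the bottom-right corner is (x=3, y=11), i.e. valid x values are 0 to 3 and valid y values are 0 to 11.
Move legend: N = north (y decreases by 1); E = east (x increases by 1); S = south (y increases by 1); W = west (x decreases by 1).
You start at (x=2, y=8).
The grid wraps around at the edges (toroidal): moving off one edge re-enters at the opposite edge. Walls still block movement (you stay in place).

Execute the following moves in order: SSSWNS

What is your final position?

Start: (x=2, y=8)
  S (south): (x=2, y=8) -> (x=2, y=9)
  S (south): (x=2, y=9) -> (x=2, y=10)
  S (south): blocked, stay at (x=2, y=10)
  W (west): blocked, stay at (x=2, y=10)
  N (north): (x=2, y=10) -> (x=2, y=9)
  S (south): (x=2, y=9) -> (x=2, y=10)
Final: (x=2, y=10)

Answer: Final position: (x=2, y=10)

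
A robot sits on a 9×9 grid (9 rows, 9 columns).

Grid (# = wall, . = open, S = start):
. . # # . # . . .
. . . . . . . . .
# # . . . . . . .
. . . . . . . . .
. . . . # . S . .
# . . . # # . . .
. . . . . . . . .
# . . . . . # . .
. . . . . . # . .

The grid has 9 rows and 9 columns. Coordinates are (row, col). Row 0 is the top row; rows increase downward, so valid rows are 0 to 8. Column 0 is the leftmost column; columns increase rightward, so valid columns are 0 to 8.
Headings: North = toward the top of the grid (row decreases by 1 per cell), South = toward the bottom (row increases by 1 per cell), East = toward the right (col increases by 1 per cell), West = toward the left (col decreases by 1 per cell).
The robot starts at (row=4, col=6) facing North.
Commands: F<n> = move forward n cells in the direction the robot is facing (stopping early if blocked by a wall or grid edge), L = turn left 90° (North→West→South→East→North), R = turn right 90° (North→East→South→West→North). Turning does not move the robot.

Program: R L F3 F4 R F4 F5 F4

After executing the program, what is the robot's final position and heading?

Start: (row=4, col=6), facing North
  R: turn right, now facing East
  L: turn left, now facing North
  F3: move forward 3, now at (row=1, col=6)
  F4: move forward 1/4 (blocked), now at (row=0, col=6)
  R: turn right, now facing East
  F4: move forward 2/4 (blocked), now at (row=0, col=8)
  F5: move forward 0/5 (blocked), now at (row=0, col=8)
  F4: move forward 0/4 (blocked), now at (row=0, col=8)
Final: (row=0, col=8), facing East

Answer: Final position: (row=0, col=8), facing East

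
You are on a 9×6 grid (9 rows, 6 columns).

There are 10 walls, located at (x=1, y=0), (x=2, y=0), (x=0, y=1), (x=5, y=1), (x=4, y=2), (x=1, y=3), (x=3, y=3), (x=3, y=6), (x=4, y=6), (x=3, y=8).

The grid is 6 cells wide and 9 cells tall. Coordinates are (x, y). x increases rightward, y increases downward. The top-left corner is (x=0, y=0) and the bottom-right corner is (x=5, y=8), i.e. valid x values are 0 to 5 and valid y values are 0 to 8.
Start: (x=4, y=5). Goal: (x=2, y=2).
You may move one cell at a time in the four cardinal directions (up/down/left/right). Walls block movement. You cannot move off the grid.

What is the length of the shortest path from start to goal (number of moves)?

Answer: Shortest path length: 5

Derivation:
BFS from (x=4, y=5) until reaching (x=2, y=2):
  Distance 0: (x=4, y=5)
  Distance 1: (x=4, y=4), (x=3, y=5), (x=5, y=5)
  Distance 2: (x=4, y=3), (x=3, y=4), (x=5, y=4), (x=2, y=5), (x=5, y=6)
  Distance 3: (x=5, y=3), (x=2, y=4), (x=1, y=5), (x=2, y=6), (x=5, y=7)
  Distance 4: (x=5, y=2), (x=2, y=3), (x=1, y=4), (x=0, y=5), (x=1, y=6), (x=2, y=7), (x=4, y=7), (x=5, y=8)
  Distance 5: (x=2, y=2), (x=0, y=4), (x=0, y=6), (x=1, y=7), (x=3, y=7), (x=2, y=8), (x=4, y=8)  <- goal reached here
One shortest path (5 moves): (x=4, y=5) -> (x=3, y=5) -> (x=2, y=5) -> (x=2, y=4) -> (x=2, y=3) -> (x=2, y=2)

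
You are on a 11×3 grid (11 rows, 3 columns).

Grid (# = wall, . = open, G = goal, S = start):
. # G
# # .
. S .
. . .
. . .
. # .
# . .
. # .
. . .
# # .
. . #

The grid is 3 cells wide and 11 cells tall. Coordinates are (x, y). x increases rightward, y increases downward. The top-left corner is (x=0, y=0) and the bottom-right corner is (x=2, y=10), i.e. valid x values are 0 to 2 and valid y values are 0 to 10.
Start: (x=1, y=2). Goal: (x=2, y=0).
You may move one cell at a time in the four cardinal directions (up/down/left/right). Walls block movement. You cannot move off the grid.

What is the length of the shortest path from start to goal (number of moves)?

BFS from (x=1, y=2) until reaching (x=2, y=0):
  Distance 0: (x=1, y=2)
  Distance 1: (x=0, y=2), (x=2, y=2), (x=1, y=3)
  Distance 2: (x=2, y=1), (x=0, y=3), (x=2, y=3), (x=1, y=4)
  Distance 3: (x=2, y=0), (x=0, y=4), (x=2, y=4)  <- goal reached here
One shortest path (3 moves): (x=1, y=2) -> (x=2, y=2) -> (x=2, y=1) -> (x=2, y=0)

Answer: Shortest path length: 3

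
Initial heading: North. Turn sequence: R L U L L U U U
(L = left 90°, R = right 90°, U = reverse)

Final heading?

Answer: Final heading: South

Derivation:
Start: North
  R (right (90° clockwise)) -> East
  L (left (90° counter-clockwise)) -> North
  U (U-turn (180°)) -> South
  L (left (90° counter-clockwise)) -> East
  L (left (90° counter-clockwise)) -> North
  U (U-turn (180°)) -> South
  U (U-turn (180°)) -> North
  U (U-turn (180°)) -> South
Final: South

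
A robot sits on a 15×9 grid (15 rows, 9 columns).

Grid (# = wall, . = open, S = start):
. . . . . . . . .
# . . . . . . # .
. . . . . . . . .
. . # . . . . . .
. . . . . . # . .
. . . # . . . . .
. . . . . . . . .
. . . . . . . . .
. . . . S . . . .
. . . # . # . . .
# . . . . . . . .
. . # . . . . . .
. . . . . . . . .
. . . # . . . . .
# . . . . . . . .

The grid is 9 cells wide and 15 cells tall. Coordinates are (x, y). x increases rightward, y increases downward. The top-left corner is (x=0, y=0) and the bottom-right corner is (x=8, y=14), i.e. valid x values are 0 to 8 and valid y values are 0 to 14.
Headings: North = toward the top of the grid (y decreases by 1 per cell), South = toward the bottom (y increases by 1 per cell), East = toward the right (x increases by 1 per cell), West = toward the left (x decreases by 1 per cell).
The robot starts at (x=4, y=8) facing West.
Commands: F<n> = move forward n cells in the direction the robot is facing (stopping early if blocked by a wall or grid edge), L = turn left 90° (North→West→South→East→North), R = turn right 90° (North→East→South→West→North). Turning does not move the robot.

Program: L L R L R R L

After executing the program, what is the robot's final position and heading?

Start: (x=4, y=8), facing West
  L: turn left, now facing South
  L: turn left, now facing East
  R: turn right, now facing South
  L: turn left, now facing East
  R: turn right, now facing South
  R: turn right, now facing West
  L: turn left, now facing South
Final: (x=4, y=8), facing South

Answer: Final position: (x=4, y=8), facing South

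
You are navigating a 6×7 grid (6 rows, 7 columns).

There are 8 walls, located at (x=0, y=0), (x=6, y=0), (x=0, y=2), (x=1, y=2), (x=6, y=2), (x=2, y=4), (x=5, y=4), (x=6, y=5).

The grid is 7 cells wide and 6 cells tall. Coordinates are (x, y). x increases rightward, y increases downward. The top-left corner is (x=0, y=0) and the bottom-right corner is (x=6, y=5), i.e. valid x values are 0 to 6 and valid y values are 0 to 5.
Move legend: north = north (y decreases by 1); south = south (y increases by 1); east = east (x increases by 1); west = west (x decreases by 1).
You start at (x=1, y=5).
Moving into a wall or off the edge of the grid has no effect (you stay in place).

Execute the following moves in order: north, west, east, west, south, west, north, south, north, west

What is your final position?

Answer: Final position: (x=0, y=4)

Derivation:
Start: (x=1, y=5)
  north (north): (x=1, y=5) -> (x=1, y=4)
  west (west): (x=1, y=4) -> (x=0, y=4)
  east (east): (x=0, y=4) -> (x=1, y=4)
  west (west): (x=1, y=4) -> (x=0, y=4)
  south (south): (x=0, y=4) -> (x=0, y=5)
  west (west): blocked, stay at (x=0, y=5)
  north (north): (x=0, y=5) -> (x=0, y=4)
  south (south): (x=0, y=4) -> (x=0, y=5)
  north (north): (x=0, y=5) -> (x=0, y=4)
  west (west): blocked, stay at (x=0, y=4)
Final: (x=0, y=4)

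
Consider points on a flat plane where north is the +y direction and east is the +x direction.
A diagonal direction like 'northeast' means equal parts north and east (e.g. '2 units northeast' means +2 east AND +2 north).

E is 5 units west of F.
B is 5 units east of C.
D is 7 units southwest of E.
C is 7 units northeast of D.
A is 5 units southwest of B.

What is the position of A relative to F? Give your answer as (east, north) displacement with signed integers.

Place F at the origin (east=0, north=0).
  E is 5 units west of F: delta (east=-5, north=+0); E at (east=-5, north=0).
  D is 7 units southwest of E: delta (east=-7, north=-7); D at (east=-12, north=-7).
  C is 7 units northeast of D: delta (east=+7, north=+7); C at (east=-5, north=0).
  B is 5 units east of C: delta (east=+5, north=+0); B at (east=0, north=0).
  A is 5 units southwest of B: delta (east=-5, north=-5); A at (east=-5, north=-5).
Therefore A relative to F: (east=-5, north=-5).

Answer: A is at (east=-5, north=-5) relative to F.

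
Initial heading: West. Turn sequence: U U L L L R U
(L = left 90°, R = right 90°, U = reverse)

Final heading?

Answer: Final heading: West

Derivation:
Start: West
  U (U-turn (180°)) -> East
  U (U-turn (180°)) -> West
  L (left (90° counter-clockwise)) -> South
  L (left (90° counter-clockwise)) -> East
  L (left (90° counter-clockwise)) -> North
  R (right (90° clockwise)) -> East
  U (U-turn (180°)) -> West
Final: West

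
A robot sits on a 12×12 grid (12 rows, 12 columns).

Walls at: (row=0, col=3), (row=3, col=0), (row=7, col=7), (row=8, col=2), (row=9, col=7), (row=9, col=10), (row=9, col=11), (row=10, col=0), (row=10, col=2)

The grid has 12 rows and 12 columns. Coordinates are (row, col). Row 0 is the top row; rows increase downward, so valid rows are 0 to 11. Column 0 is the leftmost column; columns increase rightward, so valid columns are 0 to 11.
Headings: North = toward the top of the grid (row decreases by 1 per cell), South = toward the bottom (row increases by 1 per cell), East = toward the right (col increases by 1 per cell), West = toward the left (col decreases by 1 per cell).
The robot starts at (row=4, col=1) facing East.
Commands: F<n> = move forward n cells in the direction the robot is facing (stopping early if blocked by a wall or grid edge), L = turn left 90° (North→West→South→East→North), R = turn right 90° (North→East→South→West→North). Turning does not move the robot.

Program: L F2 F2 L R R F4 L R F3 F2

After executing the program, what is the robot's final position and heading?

Start: (row=4, col=1), facing East
  L: turn left, now facing North
  F2: move forward 2, now at (row=2, col=1)
  F2: move forward 2, now at (row=0, col=1)
  L: turn left, now facing West
  R: turn right, now facing North
  R: turn right, now facing East
  F4: move forward 1/4 (blocked), now at (row=0, col=2)
  L: turn left, now facing North
  R: turn right, now facing East
  F3: move forward 0/3 (blocked), now at (row=0, col=2)
  F2: move forward 0/2 (blocked), now at (row=0, col=2)
Final: (row=0, col=2), facing East

Answer: Final position: (row=0, col=2), facing East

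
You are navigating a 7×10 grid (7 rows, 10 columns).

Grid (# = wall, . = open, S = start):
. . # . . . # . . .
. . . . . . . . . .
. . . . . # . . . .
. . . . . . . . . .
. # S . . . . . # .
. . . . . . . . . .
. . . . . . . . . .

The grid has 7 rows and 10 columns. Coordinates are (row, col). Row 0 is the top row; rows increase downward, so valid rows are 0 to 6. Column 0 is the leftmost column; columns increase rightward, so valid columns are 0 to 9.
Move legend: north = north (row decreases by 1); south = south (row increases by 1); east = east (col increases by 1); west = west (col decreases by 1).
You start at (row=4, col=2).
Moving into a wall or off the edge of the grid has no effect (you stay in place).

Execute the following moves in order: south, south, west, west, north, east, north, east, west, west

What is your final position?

Answer: Final position: (row=5, col=0)

Derivation:
Start: (row=4, col=2)
  south (south): (row=4, col=2) -> (row=5, col=2)
  south (south): (row=5, col=2) -> (row=6, col=2)
  west (west): (row=6, col=2) -> (row=6, col=1)
  west (west): (row=6, col=1) -> (row=6, col=0)
  north (north): (row=6, col=0) -> (row=5, col=0)
  east (east): (row=5, col=0) -> (row=5, col=1)
  north (north): blocked, stay at (row=5, col=1)
  east (east): (row=5, col=1) -> (row=5, col=2)
  west (west): (row=5, col=2) -> (row=5, col=1)
  west (west): (row=5, col=1) -> (row=5, col=0)
Final: (row=5, col=0)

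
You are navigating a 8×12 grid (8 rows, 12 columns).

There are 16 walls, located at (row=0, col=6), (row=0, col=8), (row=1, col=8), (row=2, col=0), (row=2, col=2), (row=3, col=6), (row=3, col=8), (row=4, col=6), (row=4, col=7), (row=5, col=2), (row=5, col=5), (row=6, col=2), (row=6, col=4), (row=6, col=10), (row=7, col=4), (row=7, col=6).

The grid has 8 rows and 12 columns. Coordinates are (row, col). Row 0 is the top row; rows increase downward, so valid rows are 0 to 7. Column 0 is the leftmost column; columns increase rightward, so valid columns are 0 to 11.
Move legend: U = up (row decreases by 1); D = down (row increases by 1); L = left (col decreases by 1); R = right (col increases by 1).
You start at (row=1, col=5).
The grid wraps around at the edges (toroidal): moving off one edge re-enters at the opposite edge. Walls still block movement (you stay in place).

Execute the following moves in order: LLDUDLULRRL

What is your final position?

Start: (row=1, col=5)
  L (left): (row=1, col=5) -> (row=1, col=4)
  L (left): (row=1, col=4) -> (row=1, col=3)
  D (down): (row=1, col=3) -> (row=2, col=3)
  U (up): (row=2, col=3) -> (row=1, col=3)
  D (down): (row=1, col=3) -> (row=2, col=3)
  L (left): blocked, stay at (row=2, col=3)
  U (up): (row=2, col=3) -> (row=1, col=3)
  L (left): (row=1, col=3) -> (row=1, col=2)
  R (right): (row=1, col=2) -> (row=1, col=3)
  R (right): (row=1, col=3) -> (row=1, col=4)
  L (left): (row=1, col=4) -> (row=1, col=3)
Final: (row=1, col=3)

Answer: Final position: (row=1, col=3)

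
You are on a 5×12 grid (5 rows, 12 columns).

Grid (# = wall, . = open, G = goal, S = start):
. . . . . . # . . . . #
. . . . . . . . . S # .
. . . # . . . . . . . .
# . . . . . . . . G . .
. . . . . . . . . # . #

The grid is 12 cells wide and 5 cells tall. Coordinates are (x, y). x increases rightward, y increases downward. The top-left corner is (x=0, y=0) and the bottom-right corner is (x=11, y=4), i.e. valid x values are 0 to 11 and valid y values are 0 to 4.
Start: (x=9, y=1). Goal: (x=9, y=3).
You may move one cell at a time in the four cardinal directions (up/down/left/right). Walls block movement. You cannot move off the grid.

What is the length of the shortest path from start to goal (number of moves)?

Answer: Shortest path length: 2

Derivation:
BFS from (x=9, y=1) until reaching (x=9, y=3):
  Distance 0: (x=9, y=1)
  Distance 1: (x=9, y=0), (x=8, y=1), (x=9, y=2)
  Distance 2: (x=8, y=0), (x=10, y=0), (x=7, y=1), (x=8, y=2), (x=10, y=2), (x=9, y=3)  <- goal reached here
One shortest path (2 moves): (x=9, y=1) -> (x=9, y=2) -> (x=9, y=3)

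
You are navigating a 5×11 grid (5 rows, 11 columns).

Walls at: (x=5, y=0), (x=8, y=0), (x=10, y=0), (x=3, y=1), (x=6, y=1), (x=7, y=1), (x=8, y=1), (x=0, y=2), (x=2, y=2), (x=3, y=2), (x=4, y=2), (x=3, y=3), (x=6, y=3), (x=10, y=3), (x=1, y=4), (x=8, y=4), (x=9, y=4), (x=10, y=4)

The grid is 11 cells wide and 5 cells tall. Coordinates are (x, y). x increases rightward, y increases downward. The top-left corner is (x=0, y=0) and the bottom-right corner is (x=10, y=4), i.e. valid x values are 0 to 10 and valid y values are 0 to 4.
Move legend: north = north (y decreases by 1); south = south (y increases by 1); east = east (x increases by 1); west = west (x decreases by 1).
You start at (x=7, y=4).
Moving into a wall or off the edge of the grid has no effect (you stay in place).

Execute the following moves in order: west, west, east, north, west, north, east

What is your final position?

Answer: Final position: (x=5, y=3)

Derivation:
Start: (x=7, y=4)
  west (west): (x=7, y=4) -> (x=6, y=4)
  west (west): (x=6, y=4) -> (x=5, y=4)
  east (east): (x=5, y=4) -> (x=6, y=4)
  north (north): blocked, stay at (x=6, y=4)
  west (west): (x=6, y=4) -> (x=5, y=4)
  north (north): (x=5, y=4) -> (x=5, y=3)
  east (east): blocked, stay at (x=5, y=3)
Final: (x=5, y=3)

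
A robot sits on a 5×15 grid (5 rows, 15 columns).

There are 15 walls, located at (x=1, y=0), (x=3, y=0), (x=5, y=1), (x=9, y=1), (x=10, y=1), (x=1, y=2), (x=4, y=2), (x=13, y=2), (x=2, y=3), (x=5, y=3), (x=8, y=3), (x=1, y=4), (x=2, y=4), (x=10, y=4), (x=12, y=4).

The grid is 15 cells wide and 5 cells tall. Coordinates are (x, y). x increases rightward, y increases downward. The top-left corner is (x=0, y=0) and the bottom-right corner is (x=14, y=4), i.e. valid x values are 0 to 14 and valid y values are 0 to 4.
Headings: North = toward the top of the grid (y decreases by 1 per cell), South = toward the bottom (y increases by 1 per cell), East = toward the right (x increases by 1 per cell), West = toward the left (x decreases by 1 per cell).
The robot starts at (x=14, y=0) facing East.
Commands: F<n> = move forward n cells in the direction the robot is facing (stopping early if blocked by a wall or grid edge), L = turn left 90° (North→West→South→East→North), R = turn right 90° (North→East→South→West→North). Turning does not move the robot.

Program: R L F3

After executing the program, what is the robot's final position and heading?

Start: (x=14, y=0), facing East
  R: turn right, now facing South
  L: turn left, now facing East
  F3: move forward 0/3 (blocked), now at (x=14, y=0)
Final: (x=14, y=0), facing East

Answer: Final position: (x=14, y=0), facing East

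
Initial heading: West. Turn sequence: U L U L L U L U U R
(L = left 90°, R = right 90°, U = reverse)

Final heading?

Start: West
  U (U-turn (180°)) -> East
  L (left (90° counter-clockwise)) -> North
  U (U-turn (180°)) -> South
  L (left (90° counter-clockwise)) -> East
  L (left (90° counter-clockwise)) -> North
  U (U-turn (180°)) -> South
  L (left (90° counter-clockwise)) -> East
  U (U-turn (180°)) -> West
  U (U-turn (180°)) -> East
  R (right (90° clockwise)) -> South
Final: South

Answer: Final heading: South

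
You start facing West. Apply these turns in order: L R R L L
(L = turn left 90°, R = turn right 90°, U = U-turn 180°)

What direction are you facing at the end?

Start: West
  L (left (90° counter-clockwise)) -> South
  R (right (90° clockwise)) -> West
  R (right (90° clockwise)) -> North
  L (left (90° counter-clockwise)) -> West
  L (left (90° counter-clockwise)) -> South
Final: South

Answer: Final heading: South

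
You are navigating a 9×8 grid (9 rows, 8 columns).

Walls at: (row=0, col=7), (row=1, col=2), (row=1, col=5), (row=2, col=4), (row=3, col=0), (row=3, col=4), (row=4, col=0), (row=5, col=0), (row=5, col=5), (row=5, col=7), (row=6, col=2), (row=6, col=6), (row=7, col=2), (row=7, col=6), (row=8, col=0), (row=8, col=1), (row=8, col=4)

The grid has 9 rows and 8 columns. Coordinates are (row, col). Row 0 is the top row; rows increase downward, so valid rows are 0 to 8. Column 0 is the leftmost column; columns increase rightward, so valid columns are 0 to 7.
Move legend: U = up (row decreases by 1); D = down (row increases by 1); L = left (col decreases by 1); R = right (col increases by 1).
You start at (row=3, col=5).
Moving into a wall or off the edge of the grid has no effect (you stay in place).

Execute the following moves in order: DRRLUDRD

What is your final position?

Start: (row=3, col=5)
  D (down): (row=3, col=5) -> (row=4, col=5)
  R (right): (row=4, col=5) -> (row=4, col=6)
  R (right): (row=4, col=6) -> (row=4, col=7)
  L (left): (row=4, col=7) -> (row=4, col=6)
  U (up): (row=4, col=6) -> (row=3, col=6)
  D (down): (row=3, col=6) -> (row=4, col=6)
  R (right): (row=4, col=6) -> (row=4, col=7)
  D (down): blocked, stay at (row=4, col=7)
Final: (row=4, col=7)

Answer: Final position: (row=4, col=7)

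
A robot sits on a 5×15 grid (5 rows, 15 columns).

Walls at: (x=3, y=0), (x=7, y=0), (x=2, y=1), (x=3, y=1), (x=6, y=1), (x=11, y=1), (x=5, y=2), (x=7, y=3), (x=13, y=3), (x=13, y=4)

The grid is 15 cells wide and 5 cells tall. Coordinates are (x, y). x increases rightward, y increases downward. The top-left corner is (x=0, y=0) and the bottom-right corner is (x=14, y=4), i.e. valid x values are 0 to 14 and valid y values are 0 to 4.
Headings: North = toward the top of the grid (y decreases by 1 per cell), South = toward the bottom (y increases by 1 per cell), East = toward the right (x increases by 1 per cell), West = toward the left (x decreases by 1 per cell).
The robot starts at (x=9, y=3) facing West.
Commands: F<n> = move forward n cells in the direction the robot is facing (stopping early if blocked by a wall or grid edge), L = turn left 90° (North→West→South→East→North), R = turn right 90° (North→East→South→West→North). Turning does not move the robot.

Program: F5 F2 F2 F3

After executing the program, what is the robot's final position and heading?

Start: (x=9, y=3), facing West
  F5: move forward 1/5 (blocked), now at (x=8, y=3)
  F2: move forward 0/2 (blocked), now at (x=8, y=3)
  F2: move forward 0/2 (blocked), now at (x=8, y=3)
  F3: move forward 0/3 (blocked), now at (x=8, y=3)
Final: (x=8, y=3), facing West

Answer: Final position: (x=8, y=3), facing West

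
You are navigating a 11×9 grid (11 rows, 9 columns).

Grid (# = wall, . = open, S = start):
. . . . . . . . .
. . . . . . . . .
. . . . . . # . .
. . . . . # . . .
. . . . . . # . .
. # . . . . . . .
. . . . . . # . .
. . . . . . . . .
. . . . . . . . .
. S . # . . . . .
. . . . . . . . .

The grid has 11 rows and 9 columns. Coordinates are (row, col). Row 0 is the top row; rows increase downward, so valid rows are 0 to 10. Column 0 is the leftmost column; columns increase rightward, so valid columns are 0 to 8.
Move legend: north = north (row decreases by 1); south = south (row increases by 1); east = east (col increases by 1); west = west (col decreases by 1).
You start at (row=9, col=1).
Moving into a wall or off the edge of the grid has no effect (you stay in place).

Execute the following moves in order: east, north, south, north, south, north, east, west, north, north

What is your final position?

Start: (row=9, col=1)
  east (east): (row=9, col=1) -> (row=9, col=2)
  north (north): (row=9, col=2) -> (row=8, col=2)
  south (south): (row=8, col=2) -> (row=9, col=2)
  north (north): (row=9, col=2) -> (row=8, col=2)
  south (south): (row=8, col=2) -> (row=9, col=2)
  north (north): (row=9, col=2) -> (row=8, col=2)
  east (east): (row=8, col=2) -> (row=8, col=3)
  west (west): (row=8, col=3) -> (row=8, col=2)
  north (north): (row=8, col=2) -> (row=7, col=2)
  north (north): (row=7, col=2) -> (row=6, col=2)
Final: (row=6, col=2)

Answer: Final position: (row=6, col=2)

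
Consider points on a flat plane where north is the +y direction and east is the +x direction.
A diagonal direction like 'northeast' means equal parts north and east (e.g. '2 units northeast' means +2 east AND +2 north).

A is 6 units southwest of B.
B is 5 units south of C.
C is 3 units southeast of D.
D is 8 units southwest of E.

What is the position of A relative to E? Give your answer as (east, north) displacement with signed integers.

Place E at the origin (east=0, north=0).
  D is 8 units southwest of E: delta (east=-8, north=-8); D at (east=-8, north=-8).
  C is 3 units southeast of D: delta (east=+3, north=-3); C at (east=-5, north=-11).
  B is 5 units south of C: delta (east=+0, north=-5); B at (east=-5, north=-16).
  A is 6 units southwest of B: delta (east=-6, north=-6); A at (east=-11, north=-22).
Therefore A relative to E: (east=-11, north=-22).

Answer: A is at (east=-11, north=-22) relative to E.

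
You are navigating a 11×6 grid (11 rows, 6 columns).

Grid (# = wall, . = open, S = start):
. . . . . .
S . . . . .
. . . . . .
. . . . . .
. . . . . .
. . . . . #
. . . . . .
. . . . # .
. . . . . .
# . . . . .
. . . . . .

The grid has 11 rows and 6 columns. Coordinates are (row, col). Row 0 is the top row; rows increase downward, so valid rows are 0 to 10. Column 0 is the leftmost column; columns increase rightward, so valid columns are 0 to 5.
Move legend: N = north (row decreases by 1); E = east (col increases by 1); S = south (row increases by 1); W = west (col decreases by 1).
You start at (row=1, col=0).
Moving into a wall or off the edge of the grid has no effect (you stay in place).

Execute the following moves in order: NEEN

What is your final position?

Start: (row=1, col=0)
  N (north): (row=1, col=0) -> (row=0, col=0)
  E (east): (row=0, col=0) -> (row=0, col=1)
  E (east): (row=0, col=1) -> (row=0, col=2)
  N (north): blocked, stay at (row=0, col=2)
Final: (row=0, col=2)

Answer: Final position: (row=0, col=2)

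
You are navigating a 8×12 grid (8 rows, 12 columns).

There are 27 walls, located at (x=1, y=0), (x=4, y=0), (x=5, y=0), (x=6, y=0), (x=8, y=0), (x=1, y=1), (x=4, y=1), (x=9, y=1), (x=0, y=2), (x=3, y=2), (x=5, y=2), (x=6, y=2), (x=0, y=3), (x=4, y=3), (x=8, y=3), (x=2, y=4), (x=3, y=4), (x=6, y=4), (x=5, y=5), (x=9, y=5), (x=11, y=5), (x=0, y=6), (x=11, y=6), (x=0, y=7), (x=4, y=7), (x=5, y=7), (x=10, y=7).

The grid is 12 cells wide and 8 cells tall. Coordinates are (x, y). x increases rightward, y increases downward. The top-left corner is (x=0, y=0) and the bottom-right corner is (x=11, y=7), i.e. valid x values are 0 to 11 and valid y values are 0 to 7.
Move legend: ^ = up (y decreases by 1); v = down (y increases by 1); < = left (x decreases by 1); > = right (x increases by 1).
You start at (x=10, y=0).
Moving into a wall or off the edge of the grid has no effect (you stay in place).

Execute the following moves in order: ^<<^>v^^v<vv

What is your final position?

Start: (x=10, y=0)
  ^ (up): blocked, stay at (x=10, y=0)
  < (left): (x=10, y=0) -> (x=9, y=0)
  < (left): blocked, stay at (x=9, y=0)
  ^ (up): blocked, stay at (x=9, y=0)
  > (right): (x=9, y=0) -> (x=10, y=0)
  v (down): (x=10, y=0) -> (x=10, y=1)
  ^ (up): (x=10, y=1) -> (x=10, y=0)
  ^ (up): blocked, stay at (x=10, y=0)
  v (down): (x=10, y=0) -> (x=10, y=1)
  < (left): blocked, stay at (x=10, y=1)
  v (down): (x=10, y=1) -> (x=10, y=2)
  v (down): (x=10, y=2) -> (x=10, y=3)
Final: (x=10, y=3)

Answer: Final position: (x=10, y=3)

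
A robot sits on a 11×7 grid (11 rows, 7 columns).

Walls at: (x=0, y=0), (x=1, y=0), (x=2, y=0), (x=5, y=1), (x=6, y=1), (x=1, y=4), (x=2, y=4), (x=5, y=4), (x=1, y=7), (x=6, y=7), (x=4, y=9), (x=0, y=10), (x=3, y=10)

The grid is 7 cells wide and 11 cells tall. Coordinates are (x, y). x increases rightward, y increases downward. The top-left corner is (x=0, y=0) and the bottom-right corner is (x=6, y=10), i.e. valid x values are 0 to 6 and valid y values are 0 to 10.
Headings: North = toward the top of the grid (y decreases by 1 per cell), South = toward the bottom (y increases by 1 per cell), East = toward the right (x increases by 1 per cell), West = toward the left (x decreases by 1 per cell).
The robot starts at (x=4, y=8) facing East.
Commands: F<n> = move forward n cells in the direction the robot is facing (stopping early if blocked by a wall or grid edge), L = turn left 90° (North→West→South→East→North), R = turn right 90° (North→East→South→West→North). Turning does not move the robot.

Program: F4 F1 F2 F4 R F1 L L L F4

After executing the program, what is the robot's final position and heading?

Start: (x=4, y=8), facing East
  F4: move forward 2/4 (blocked), now at (x=6, y=8)
  F1: move forward 0/1 (blocked), now at (x=6, y=8)
  F2: move forward 0/2 (blocked), now at (x=6, y=8)
  F4: move forward 0/4 (blocked), now at (x=6, y=8)
  R: turn right, now facing South
  F1: move forward 1, now at (x=6, y=9)
  L: turn left, now facing East
  L: turn left, now facing North
  L: turn left, now facing West
  F4: move forward 1/4 (blocked), now at (x=5, y=9)
Final: (x=5, y=9), facing West

Answer: Final position: (x=5, y=9), facing West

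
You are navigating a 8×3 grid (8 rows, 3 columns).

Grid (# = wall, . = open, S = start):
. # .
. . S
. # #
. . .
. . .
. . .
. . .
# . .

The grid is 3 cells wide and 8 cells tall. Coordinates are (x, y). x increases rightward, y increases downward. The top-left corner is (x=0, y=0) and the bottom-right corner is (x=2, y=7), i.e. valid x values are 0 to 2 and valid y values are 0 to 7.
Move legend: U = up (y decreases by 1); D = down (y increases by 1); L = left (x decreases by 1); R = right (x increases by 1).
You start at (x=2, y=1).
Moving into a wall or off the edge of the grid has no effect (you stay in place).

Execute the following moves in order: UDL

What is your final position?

Answer: Final position: (x=1, y=1)

Derivation:
Start: (x=2, y=1)
  U (up): (x=2, y=1) -> (x=2, y=0)
  D (down): (x=2, y=0) -> (x=2, y=1)
  L (left): (x=2, y=1) -> (x=1, y=1)
Final: (x=1, y=1)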